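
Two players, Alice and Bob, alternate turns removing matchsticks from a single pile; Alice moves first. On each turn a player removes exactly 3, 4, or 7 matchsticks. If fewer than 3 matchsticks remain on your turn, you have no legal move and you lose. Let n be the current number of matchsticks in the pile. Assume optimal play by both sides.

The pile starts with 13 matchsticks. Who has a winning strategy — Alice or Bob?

Alice wins.

Label each position W (a win for the player to move) or L (a loss). A position with no legal move is L; any other position is W exactly when some move reaches an L, and L when every move reaches a W.
n=0: no move → L
n=1: no move → L
n=2: no move → L
n=3: can move to 0, which is L ⇒ W
n=4: can move to 1, which is L ⇒ W
n=5: can move to 2, which is L ⇒ W
n=6: can move to 2, which is L ⇒ W
n=7: can move to 0, which is L ⇒ W
n=8: can move to 1, which is L ⇒ W
n=9: can move to 2, which is L ⇒ W
n=10: moves to 7(W), 6(W), 3(W); every one is W ⇒ L
n=11: moves to 8(W), 7(W), 4(W); every one is W ⇒ L
n=12: moves to 9(W), 8(W), 5(W); every one is W ⇒ L
n=13: can move to 10, which is L ⇒ W
The starting position 13 is W: Alice should remove 3, leaving 10, handing over an L position.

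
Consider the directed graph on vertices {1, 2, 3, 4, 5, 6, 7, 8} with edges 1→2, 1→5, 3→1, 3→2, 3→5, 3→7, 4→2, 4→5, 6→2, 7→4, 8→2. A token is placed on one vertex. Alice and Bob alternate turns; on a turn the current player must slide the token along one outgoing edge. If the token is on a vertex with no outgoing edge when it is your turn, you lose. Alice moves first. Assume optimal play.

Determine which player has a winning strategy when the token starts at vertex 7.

Bob wins.

Label each position W (a win for the player to move) or L (a loss). A position with no legal move is L; any other position is W exactly when some move reaches an L, and L when every move reaches a W.
Every edge goes from a vertex to one that appears earlier in the order 2, 5, 4, 6, 7, 1, 8, 3, so processing vertices in that order labels each vertex after all of its successors.
2: no outgoing edge → L
5: no outgoing edge → L
4: W (go to 5, an L position)
6: W (go to 2, an L position)
7: L (sole option 4(W) is W)
1: W (go to 5, an L position)
8: W (go to 2, an L position)
3: W (go to 7, an L position)
The starting position 7 is L: whatever Alice does, the opponent receives a W position.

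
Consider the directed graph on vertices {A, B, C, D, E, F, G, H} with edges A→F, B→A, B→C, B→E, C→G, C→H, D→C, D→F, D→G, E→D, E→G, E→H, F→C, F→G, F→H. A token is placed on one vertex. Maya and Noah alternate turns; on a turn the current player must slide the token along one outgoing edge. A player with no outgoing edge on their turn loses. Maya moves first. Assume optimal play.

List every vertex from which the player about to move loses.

Use the standard recursion: the mover loses at a terminal position; elsewhere, the mover wins exactly when some move hands the opponent an L position.
Every edge goes from a vertex to one that appears earlier in the order G, H, C, F, D, E, A, B, so processing vertices in that order labels each vertex after all of its successors.
G: no outgoing edge → L
H: no outgoing edge → L
C: reaches L-position H → W
F: reaches L-position H → W
D: reaches L-position G → W
E: reaches L-position H → W
A: only reaches F(W), which is W → L
B: reaches L-position A → W
Reading off the rows marked L gives the requested list; there are 3 such vertices.

A, G, H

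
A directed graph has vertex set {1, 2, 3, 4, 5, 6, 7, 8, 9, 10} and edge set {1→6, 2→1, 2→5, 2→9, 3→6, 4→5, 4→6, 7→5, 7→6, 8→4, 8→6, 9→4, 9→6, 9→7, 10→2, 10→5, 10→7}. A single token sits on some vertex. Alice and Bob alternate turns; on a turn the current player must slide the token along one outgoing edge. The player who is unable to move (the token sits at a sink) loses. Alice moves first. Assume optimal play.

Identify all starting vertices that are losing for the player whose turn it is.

Compute win/loss labels from the base case upward. A position with no move is L. Any other position is W if it can reach an L in one move, else L.
Every edge goes from a vertex to one that appears earlier in the order 6, 5, 4, 7, 9, 3, 1, 2, 10, 8, so processing vertices in that order labels each vertex after all of its successors.
6: no outgoing edge → L
5: no outgoing edge → L
4: →5(L), so W
7: →5(L), so W
9: →6(L), so W
3: →6(L), so W
1: →6(L), so W
2: →5(L), so W
10: →5(L), so W
8: →6(L), so W
Reading off the rows marked L gives the requested list; there are 2 such vertices.

5, 6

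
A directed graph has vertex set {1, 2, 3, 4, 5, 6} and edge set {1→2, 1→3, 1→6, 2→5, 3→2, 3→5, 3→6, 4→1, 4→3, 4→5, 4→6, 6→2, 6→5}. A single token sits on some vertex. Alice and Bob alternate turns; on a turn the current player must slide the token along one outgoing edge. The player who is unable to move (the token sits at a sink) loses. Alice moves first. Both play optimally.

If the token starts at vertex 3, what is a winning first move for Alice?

Move to 5.

Label each position W (a win for the player to move) or L (a loss). A position with no legal move is L; any other position is W exactly when some move reaches an L, and L when every move reaches a W.
Every edge goes from a vertex to one that appears earlier in the order 5, 2, 6, 3, 1, 4, so processing vertices in that order labels each vertex after all of its successors.
5: no outgoing edge → L
2: can move to 5, which is L ⇒ W
6: can move to 5, which is L ⇒ W
3: can move to 5, which is L ⇒ W
1: moves to 3(W), 6(W), 2(W); every one is W ⇒ L
4: can move to 1, which is L ⇒ W
From 3, the L positions reachable in one move are: 5.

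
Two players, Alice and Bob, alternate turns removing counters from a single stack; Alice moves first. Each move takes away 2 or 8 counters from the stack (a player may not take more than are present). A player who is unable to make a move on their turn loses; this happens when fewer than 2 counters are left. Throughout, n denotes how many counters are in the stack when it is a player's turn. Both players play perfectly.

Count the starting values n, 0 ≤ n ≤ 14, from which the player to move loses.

Work bottom-up. With no move the player to move loses. Otherwise the position is W if at least one move leads to an L position for the opponent, and L if every move leads to a W.
n=0: no move → L
n=1: no move → L
n=2: →0(L), so W
n=3: →1(L), so W
n=4: →2(W) only, which is W, so L
n=5: →3(W) only, which is W, so L
n=6: →4(L), so W
n=7: →5(L), so W
n=8: →0(L), so W
n=9: →1(L), so W
n=10: →8(W), 2(W) — all W, so L
n=11: →9(W), 3(W) — all W, so L
n=12: →10(L), so W
n=13: →11(L), so W
n=14: →12(W), 6(W) — all W, so L
L entries with 0 ≤ n ≤ 14: n = 0, 1, 4, 5, 10, 11, 14; that makes 7.

7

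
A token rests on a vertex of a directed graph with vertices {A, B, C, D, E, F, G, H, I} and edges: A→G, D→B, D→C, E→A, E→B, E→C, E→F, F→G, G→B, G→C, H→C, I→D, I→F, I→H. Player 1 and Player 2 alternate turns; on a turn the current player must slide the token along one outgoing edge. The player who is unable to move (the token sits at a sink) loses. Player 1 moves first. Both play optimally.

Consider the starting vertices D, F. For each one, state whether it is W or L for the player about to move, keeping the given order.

Positions with no move are L. A position that does have a move is losing for the player to move precisely when every available move leads to a winning position for the opponent. Fill in the labels:
Every edge goes from a vertex to one that appears earlier in the order C, B, G, F, A, H, D, E, I, so processing vertices in that order labels each vertex after all of its successors.
C: no outgoing edge → L
B: no outgoing edge → L
G: can move to B, which is L ⇒ W
F: the only move is to G(W), a W ⇒ L
A: the only move is to G(W), a W ⇒ L
H: can move to C, which is L ⇒ W
D: can move to B, which is L ⇒ W
E: can move to A, which is L ⇒ W
I: can move to F, which is L ⇒ W

D: W, F: L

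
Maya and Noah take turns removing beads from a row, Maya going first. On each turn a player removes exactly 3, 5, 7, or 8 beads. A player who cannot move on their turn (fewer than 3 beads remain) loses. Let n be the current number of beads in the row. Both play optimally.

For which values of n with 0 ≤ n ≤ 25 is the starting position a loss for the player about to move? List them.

Positions with no move are L. A position that does have a move is losing for the player to move precisely when every available move leads to a winning position for the opponent. Fill in the labels:
n=0: no move → L
n=1: no move → L
n=2: no move → L
n=3: can move to 0, which is L ⇒ W
n=4: can move to 1, which is L ⇒ W
n=5: can move to 2, which is L ⇒ W
n=6: can move to 1, which is L ⇒ W
n=7: can move to 2, which is L ⇒ W
n=8: can move to 1, which is L ⇒ W
n=9: can move to 2, which is L ⇒ W
n=10: can move to 2, which is L ⇒ W
n=11: moves to 8(W), 6(W), 4(W), 3(W); every one is W ⇒ L
n=12: moves to 9(W), 7(W), 5(W), 4(W); every one is W ⇒ L
n=13: moves to 10(W), 8(W), 6(W), 5(W); every one is W ⇒ L
n=14: can move to 11, which is L ⇒ W
n=15: can move to 12, which is L ⇒ W
n=16: can move to 13, which is L ⇒ W
n=17: can move to 12, which is L ⇒ W
n=18: can move to 13, which is L ⇒ W
n=19: can move to 12, which is L ⇒ W
n=20: can move to 13, which is L ⇒ W
n=21: can move to 13, which is L ⇒ W
n=22: moves to 19(W), 17(W), 15(W), 14(W); every one is W ⇒ L
n=23: moves to 20(W), 18(W), 16(W), 15(W); every one is W ⇒ L
n=24: moves to 21(W), 19(W), 17(W), 16(W); every one is W ⇒ L
n=25: can move to 22, which is L ⇒ W
The losing starting values of n are exactly the entries labelled L in this table (9 of them).

0, 1, 2, 11, 12, 13, 22, 23, 24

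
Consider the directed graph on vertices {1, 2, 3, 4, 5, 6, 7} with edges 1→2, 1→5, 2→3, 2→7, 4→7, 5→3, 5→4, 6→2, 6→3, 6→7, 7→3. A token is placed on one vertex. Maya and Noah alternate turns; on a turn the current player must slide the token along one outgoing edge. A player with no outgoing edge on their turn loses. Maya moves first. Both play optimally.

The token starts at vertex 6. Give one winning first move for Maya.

Move to 3.

Positions with no move are L. A position that does have a move is losing for the player to move precisely when every available move leads to a winning position for the opponent. Fill in the labels:
Every edge goes from a vertex to one that appears earlier in the order 3, 7, 2, 6, 4, 5, 1, so processing vertices in that order labels each vertex after all of its successors.
3: no outgoing edge → L
7: W (go to 3, an L position)
2: W (go to 3, an L position)
6: W (go to 3, an L position)
4: L (sole option 7(W) is W)
5: W (go to 4, an L position)
1: L (options 5(W), 2(W) are all W)
From 6, the L positions reachable in one move are: 3.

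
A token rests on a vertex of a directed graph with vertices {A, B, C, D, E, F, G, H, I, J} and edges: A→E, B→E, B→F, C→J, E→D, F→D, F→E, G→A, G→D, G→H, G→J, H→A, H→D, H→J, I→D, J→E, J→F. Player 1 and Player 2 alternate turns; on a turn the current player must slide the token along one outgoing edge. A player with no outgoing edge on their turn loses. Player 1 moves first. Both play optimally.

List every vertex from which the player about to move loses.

A, B, D, J

Work bottom-up. With no move the player to move loses. Otherwise the position is W if at least one move leads to an L position for the opponent, and L if every move leads to a W.
Every edge goes from a vertex to one that appears earlier in the order D, E, F, A, B, J, H, G, I, C, so processing vertices in that order labels each vertex after all of its successors.
D: no outgoing edge → L
E: reaches L-position D → W
F: reaches L-position D → W
A: only reaches E(W), which is W → L
B: only reaches F(W), E(W), all W → L
J: only reaches F(W), E(W), all W → L
H: reaches L-position J → W
G: reaches L-position J → W
I: reaches L-position D → W
C: reaches L-position J → W
The losing starting vertices are exactly the entries labelled L in this table (4 of them).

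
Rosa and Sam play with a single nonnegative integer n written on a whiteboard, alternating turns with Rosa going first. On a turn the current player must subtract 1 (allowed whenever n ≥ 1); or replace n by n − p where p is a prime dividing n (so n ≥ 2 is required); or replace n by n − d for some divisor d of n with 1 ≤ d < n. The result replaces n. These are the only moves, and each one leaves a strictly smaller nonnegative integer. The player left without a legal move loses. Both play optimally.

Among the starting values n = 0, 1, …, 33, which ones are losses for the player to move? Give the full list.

Build the W/L table. Terminal = L. A non-terminal position is W if it has a move to some L; otherwise it is L.
n=0: no move → L
n=1: →0(L), so W
n=2: →0(L), so W
n=3: →0(L), so W
n=4: →2(W), 3(W) — all W, so L
n=5: →0(L), so W
n=6: →4(L), so W
n=7: →0(L), so W
n=8: →4(L), so W
n=9: →6(W), 8(W) — all W, so L
n=10: →9(L), so W
n=11: →0(L), so W
n=12: →9(L), so W
n=13: →0(L), so W
n=14: →7(W), 12(W), 13(W) — all W, so L
n=15: →14(L), so W
n=16: →14(L), so W
n=17: →0(L), so W
n=18: →9(L), so W
n=19: →0(L), so W
n=20: →10(W), 15(W), 16(W), 18(W), 19(W) — all W, so L
n=21: →14(L), so W
n=22: →20(L), so W
n=23: →0(L), so W
n=24: →20(L), so W
n=25: →20(L), so W
n=26: →13(W), 24(W), 25(W) — all W, so L
n=27: →26(L), so W
n=28: →14(L), so W
n=29: →0(L), so W
n=30: →20(L), so W
n=31: →0(L), so W
n=32: →16(W), 24(W), 28(W), 30(W), 31(W) — all W, so L
n=33: →32(L), so W
The losing starting values of n are exactly the entries labelled L in this table (7 of them).

0, 4, 9, 14, 20, 26, 32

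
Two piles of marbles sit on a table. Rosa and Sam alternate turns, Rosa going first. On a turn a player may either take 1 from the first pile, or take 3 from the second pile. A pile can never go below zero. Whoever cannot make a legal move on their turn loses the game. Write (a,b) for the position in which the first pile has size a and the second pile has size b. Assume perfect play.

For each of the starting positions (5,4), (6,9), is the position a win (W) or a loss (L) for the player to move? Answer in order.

Classify positions by backward induction: terminal positions (no move available) are L. From any other position, the mover wins iff some move reaches an L.
No move ever increases a pile, so every position that can arise here has a ≤ 6 and b ≤ 9; it is enough to label the cells with 0 ≤ a ≤ 6 and 0 ≤ b ≤ 9.
Every move lowers a or b (never raises either), so fill the grid row by row in increasing a, and left to right within a row: each cell's successors are then already labelled.
      b=0  b=1  b=2  b=3  b=4  b=5  b=6  b=7  b=8  b=9
a=0:    L    L    L    W    W    W    L    L    L    W
a=1:    W    W    W    L    L    L    W    W    W    L
a=2:    L    L    L    W    W    W    L    L    L    W
a=3:    W    W    W    L    L    L    W    W    W    L
a=4:    L    L    L    W    W    W    L    L    L    W
a=5:    W    W    W    L    L    L    W    W    W    L
a=6:    L    L    L    W    W    W    L    L    L    W
Cells with no legal move (terminal, hence L): (0,0), (0,1), (0,2).
The remaining L cells, each justified by listing all of its moves:
(0,6): the only move is to (0,3)(W), a W ⇒ L
(0,7): the only move is to (0,4)(W), a W ⇒ L
(0,8): the only move is to (0,5)(W), a W ⇒ L
(1,3): moves to (0,3)(W), (1,0)(W); every one is W ⇒ L
(1,4): moves to (0,4)(W), (1,1)(W); every one is W ⇒ L
(1,5): moves to (0,5)(W), (1,2)(W); every one is W ⇒ L
(1,9): moves to (0,9)(W), (1,6)(W); every one is W ⇒ L
(2,0): the only move is to (1,0)(W), a W ⇒ L
(2,1): the only move is to (1,1)(W), a W ⇒ L
(2,2): the only move is to (1,2)(W), a W ⇒ L
(2,6): moves to (1,6)(W), (2,3)(W); every one is W ⇒ L
(2,7): moves to (1,7)(W), (2,4)(W); every one is W ⇒ L
(2,8): moves to (1,8)(W), (2,5)(W); every one is W ⇒ L
(3,3): moves to (2,3)(W), (3,0)(W); every one is W ⇒ L
(3,4): moves to (2,4)(W), (3,1)(W); every one is W ⇒ L
(3,5): moves to (2,5)(W), (3,2)(W); every one is W ⇒ L
(3,9): moves to (2,9)(W), (3,6)(W); every one is W ⇒ L
(4,0): the only move is to (3,0)(W), a W ⇒ L
(4,1): the only move is to (3,1)(W), a W ⇒ L
(4,2): the only move is to (3,2)(W), a W ⇒ L
(4,6): moves to (3,6)(W), (4,3)(W); every one is W ⇒ L
(4,7): moves to (3,7)(W), (4,4)(W); every one is W ⇒ L
(4,8): moves to (3,8)(W), (4,5)(W); every one is W ⇒ L
(5,3): moves to (4,3)(W), (5,0)(W); every one is W ⇒ L
(5,4): moves to (4,4)(W), (5,1)(W); every one is W ⇒ L
(5,5): moves to (4,5)(W), (5,2)(W); every one is W ⇒ L
(5,9): moves to (4,9)(W), (5,6)(W); every one is W ⇒ L
(6,0): the only move is to (5,0)(W), a W ⇒ L
(6,1): the only move is to (5,1)(W), a W ⇒ L
(6,2): the only move is to (5,2)(W), a W ⇒ L
(6,6): moves to (5,6)(W), (6,3)(W); every one is W ⇒ L
(6,7): moves to (5,7)(W), (6,4)(W); every one is W ⇒ L
(6,8): moves to (5,8)(W), (6,5)(W); every one is W ⇒ L
Every other cell has at least one move into one of the L cells above, so it is W.
(5,4): one of the L cells justified above, so L
(6,9): the move to (5,9) reaches an L cell, so W

(5,4): L, (6,9): W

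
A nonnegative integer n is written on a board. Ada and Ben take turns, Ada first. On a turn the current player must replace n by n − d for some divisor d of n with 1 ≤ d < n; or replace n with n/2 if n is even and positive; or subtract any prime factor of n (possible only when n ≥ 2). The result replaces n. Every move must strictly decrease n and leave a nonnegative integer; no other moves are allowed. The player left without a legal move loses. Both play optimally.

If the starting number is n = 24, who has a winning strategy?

Ada wins.

Label each position W (a win for the player to move) or L (a loss). A position with no legal move is L; any other position is W exactly when some move reaches an L, and L when every move reaches a W.
n=0: no move → L
n=1: no move → L
n=2: can move to 0, which is L ⇒ W
n=3: can move to 0, which is L ⇒ W
n=4: moves to 2(W), 3(W); every one is W ⇒ L
n=5: can move to 0, which is L ⇒ W
n=6: can move to 4, which is L ⇒ W
n=7: can move to 0, which is L ⇒ W
n=8: can move to 4, which is L ⇒ W
n=9: moves to 6(W), 8(W); every one is W ⇒ L
n=10: can move to 9, which is L ⇒ W
n=11: can move to 0, which is L ⇒ W
n=12: can move to 9, which is L ⇒ W
n=13: can move to 0, which is L ⇒ W
n=14: moves to 7(W), 12(W), 13(W); every one is W ⇒ L
n=15: can move to 14, which is L ⇒ W
n=16: can move to 14, which is L ⇒ W
n=17: can move to 0, which is L ⇒ W
n=18: can move to 9, which is L ⇒ W
n=19: can move to 0, which is L ⇒ W
n=20: moves to 10(W), 15(W), 16(W), 18(W), 19(W); every one is W ⇒ L
n=21: can move to 14, which is L ⇒ W
n=22: can move to 20, which is L ⇒ W
n=23: can move to 0, which is L ⇒ W
n=24: can move to 20, which is L ⇒ W
From 24 Ada can move to 20, reaching an L position.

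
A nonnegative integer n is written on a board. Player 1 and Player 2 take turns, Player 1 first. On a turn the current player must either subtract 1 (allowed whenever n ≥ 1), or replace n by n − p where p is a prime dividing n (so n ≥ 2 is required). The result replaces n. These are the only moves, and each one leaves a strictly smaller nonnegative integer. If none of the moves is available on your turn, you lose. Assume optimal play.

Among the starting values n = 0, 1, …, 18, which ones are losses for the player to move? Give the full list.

0, 4, 8, 12, 16

Work bottom-up. With no move the player to move loses. Otherwise the position is W if at least one move leads to an L position for the opponent, and L if every move leads to a W.
n=0: no move → L
n=1: W (go to 0, an L position)
n=2: W (go to 0, an L position)
n=3: W (go to 0, an L position)
n=4: L (options 2(W), 3(W) are all W)
n=5: W (go to 0, an L position)
n=6: W (go to 4, an L position)
n=7: W (go to 0, an L position)
n=8: L (options 6(W), 7(W) are all W)
n=9: W (go to 8, an L position)
n=10: W (go to 8, an L position)
n=11: W (go to 0, an L position)
n=12: L (options 9(W), 10(W), 11(W) are all W)
n=13: W (go to 0, an L position)
n=14: W (go to 12, an L position)
n=15: W (go to 12, an L position)
n=16: L (options 14(W), 15(W) are all W)
n=17: W (go to 0, an L position)
n=18: W (go to 16, an L position)
The losing starting values of n are exactly the entries labelled L in this table (5 of them).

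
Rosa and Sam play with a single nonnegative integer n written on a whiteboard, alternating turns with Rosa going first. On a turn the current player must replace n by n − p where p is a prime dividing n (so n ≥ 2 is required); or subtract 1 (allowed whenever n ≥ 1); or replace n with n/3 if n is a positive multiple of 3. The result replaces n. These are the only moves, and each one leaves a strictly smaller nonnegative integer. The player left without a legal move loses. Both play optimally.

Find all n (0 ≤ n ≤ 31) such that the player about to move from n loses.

0, 4, 8, 14, 18, 22, 25, 27

Compute win/loss labels from the base case upward. A position with no move is L. Any other position is W if it can reach an L in one move, else L.
n=0: no move → L
n=1: reaches L-position 0 → W
n=2: reaches L-position 0 → W
n=3: reaches L-position 0 → W
n=4: only reaches 2(W), 3(W), all W → L
n=5: reaches L-position 0 → W
n=6: reaches L-position 4 → W
n=7: reaches L-position 0 → W
n=8: only reaches 6(W), 7(W), all W → L
n=9: reaches L-position 8 → W
n=10: reaches L-position 8 → W
n=11: reaches L-position 0 → W
n=12: reaches L-position 4 → W
n=13: reaches L-position 0 → W
n=14: only reaches 7(W), 12(W), 13(W), all W → L
n=15: reaches L-position 14 → W
n=16: reaches L-position 14 → W
n=17: reaches L-position 0 → W
n=18: only reaches 6(W), 15(W), 16(W), 17(W), all W → L
n=19: reaches L-position 0 → W
n=20: reaches L-position 18 → W
n=21: reaches L-position 14 → W
n=22: only reaches 11(W), 20(W), 21(W), all W → L
n=23: reaches L-position 0 → W
n=24: reaches L-position 8 → W
n=25: only reaches 20(W), 24(W), all W → L
n=26: reaches L-position 25 → W
n=27: only reaches 9(W), 24(W), 26(W), all W → L
n=28: reaches L-position 27 → W
n=29: reaches L-position 0 → W
n=30: reaches L-position 25 → W
n=31: reaches L-position 0 → W
The losing starting values of n are exactly the entries labelled L in this table (8 of them).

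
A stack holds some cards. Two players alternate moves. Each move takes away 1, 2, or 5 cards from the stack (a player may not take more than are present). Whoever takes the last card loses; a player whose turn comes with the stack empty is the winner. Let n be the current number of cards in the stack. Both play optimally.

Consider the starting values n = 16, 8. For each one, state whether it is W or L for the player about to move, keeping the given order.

Work bottom-up. With no move the player to move wins. Otherwise the position is W if at least one move leads to an L position for the opponent, and L if every move leads to a W.
n=0: no move; the opponent has just taken the last card and therefore loses → W
n=1: L (sole option 0(W) is W)
n=2: W (go to 1, an L position)
n=3: W (go to 1, an L position)
n=4: L (options 3(W), 2(W) are all W)
n=5: W (go to 4, an L position)
n=6: W (go to 4, an L position)
n=7: L (options 6(W), 5(W), 2(W) are all W)
n=8: W (go to 7, an L position)
n=9: W (go to 7, an L position)
n=10: L (options 9(W), 8(W), 5(W) are all W)
n=11: W (go to 10, an L position)
n=12: W (go to 10, an L position)
n=13: L (options 12(W), 11(W), 8(W) are all W)
n=14: W (go to 13, an L position)
n=15: W (go to 13, an L position)
n=16: L (options 15(W), 14(W), 11(W) are all W)

16: L, 8: W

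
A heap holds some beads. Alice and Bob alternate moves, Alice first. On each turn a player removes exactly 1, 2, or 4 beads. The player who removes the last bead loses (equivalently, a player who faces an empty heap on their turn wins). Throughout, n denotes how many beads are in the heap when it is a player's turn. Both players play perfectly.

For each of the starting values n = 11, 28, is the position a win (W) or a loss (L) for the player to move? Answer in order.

Build the W/L table. Terminal = W. A non-terminal position is W if it has a move to some L; otherwise it is L.
n=0: no move; the opponent has just taken the last bead and therefore loses → W
n=1: only reaches 0(W), which is W → L
n=2: reaches L-position 1 → W
n=3: reaches L-position 1 → W
n=4: only reaches 3(W), 2(W), 0(W), all W → L
n=5: reaches L-position 4 → W
n=6: reaches L-position 4 → W
n=7: only reaches 6(W), 5(W), 3(W), all W → L
n=8: reaches L-position 7 → W
n=9: reaches L-position 7 → W
n=10: only reaches 9(W), 8(W), 6(W), all W → L
n=11: reaches L-position 10 → W
n=12: reaches L-position 10 → W
n=13: only reaches 12(W), 11(W), 9(W), all W → L
n=14: reaches L-position 13 → W
n=15: reaches L-position 13 → W
n=16: only reaches 15(W), 14(W), 12(W), all W → L
n=17: reaches L-position 16 → W
n=18: reaches L-position 16 → W
n=19: only reaches 18(W), 17(W), 15(W), all W → L
n=20: reaches L-position 19 → W
n=21: reaches L-position 19 → W
n=22: only reaches 21(W), 20(W), 18(W), all W → L
n=23: reaches L-position 22 → W
n=24: reaches L-position 22 → W
n=25: only reaches 24(W), 23(W), 21(W), all W → L
n=26: reaches L-position 25 → W
n=27: reaches L-position 25 → W
n=28: only reaches 27(W), 26(W), 24(W), all W → L

11: W, 28: L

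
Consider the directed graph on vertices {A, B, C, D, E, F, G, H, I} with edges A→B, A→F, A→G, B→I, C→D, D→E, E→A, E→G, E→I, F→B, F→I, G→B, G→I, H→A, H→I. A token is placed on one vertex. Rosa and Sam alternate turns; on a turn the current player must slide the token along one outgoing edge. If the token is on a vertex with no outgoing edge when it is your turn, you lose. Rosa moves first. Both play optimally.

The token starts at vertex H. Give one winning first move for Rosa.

Classify positions by backward induction: terminal positions (no move available) are L. From any other position, the mover wins iff some move reaches an L.
Every edge goes from a vertex to one that appears earlier in the order I, B, F, G, A, E, D, H, C, so processing vertices in that order labels each vertex after all of its successors.
I: no outgoing edge → L
B: reaches L-position I → W
F: reaches L-position I → W
G: reaches L-position I → W
A: only reaches G(W), F(W), B(W), all W → L
E: reaches L-position A → W
D: only reaches E(W), which is W → L
H: reaches L-position A → W
C: reaches L-position D → W
From H, the L positions reachable in one move are: A, I. Any move reaching one of these is winning.

Move to A.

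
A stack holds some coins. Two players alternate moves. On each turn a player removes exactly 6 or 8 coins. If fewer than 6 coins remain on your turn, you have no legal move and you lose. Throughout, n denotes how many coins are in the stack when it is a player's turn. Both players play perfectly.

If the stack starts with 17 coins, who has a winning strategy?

The second player wins.

Use the standard recursion: the mover loses at a terminal position; elsewhere, the mover wins exactly when some move hands the opponent an L position.
n=0: no move → L
n=1: no move → L
n=2: no move → L
n=3: no move → L
n=4: no move → L
n=5: no move → L
n=6: reaches L-position 0 → W
n=7: reaches L-position 1 → W
n=8: reaches L-position 2 → W
n=9: reaches L-position 3 → W
n=10: reaches L-position 4 → W
n=11: reaches L-position 5 → W
n=12: reaches L-position 4 → W
n=13: reaches L-position 5 → W
n=14: only reaches 8(W), 6(W), all W → L
n=15: only reaches 9(W), 7(W), all W → L
n=16: only reaches 10(W), 8(W), all W → L
n=17: only reaches 11(W), 9(W), all W → L
The starting position 17 is L: whatever the player to move does, the opponent receives a W position.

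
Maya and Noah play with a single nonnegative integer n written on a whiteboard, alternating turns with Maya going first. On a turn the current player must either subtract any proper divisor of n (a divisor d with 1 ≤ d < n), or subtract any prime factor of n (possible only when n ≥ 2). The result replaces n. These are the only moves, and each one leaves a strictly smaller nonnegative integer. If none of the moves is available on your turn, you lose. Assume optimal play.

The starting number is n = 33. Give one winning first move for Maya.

Move to 32.

Build the W/L table. Terminal = L. A non-terminal position is W if it has a move to some L; otherwise it is L.
n=0: no move → L
n=1: no move → L
n=2: W (go to 0, an L position)
n=3: W (go to 0, an L position)
n=4: L (options 2(W), 3(W) are all W)
n=5: W (go to 0, an L position)
n=6: W (go to 4, an L position)
n=7: W (go to 0, an L position)
n=8: W (go to 4, an L position)
n=9: L (options 6(W), 8(W) are all W)
n=10: W (go to 9, an L position)
n=11: W (go to 0, an L position)
n=12: W (go to 9, an L position)
n=13: W (go to 0, an L position)
n=14: L (options 7(W), 12(W), 13(W) are all W)
n=15: W (go to 14, an L position)
n=16: W (go to 14, an L position)
n=17: W (go to 0, an L position)
n=18: W (go to 9, an L position)
n=19: W (go to 0, an L position)
n=20: L (options 10(W), 15(W), 16(W), 18(W), 19(W) are all W)
n=21: W (go to 14, an L position)
n=22: W (go to 20, an L position)
n=23: W (go to 0, an L position)
n=24: W (go to 20, an L position)
n=25: W (go to 20, an L position)
n=26: L (options 13(W), 24(W), 25(W) are all W)
n=27: W (go to 26, an L position)
n=28: W (go to 14, an L position)
n=29: W (go to 0, an L position)
n=30: W (go to 20, an L position)
n=31: W (go to 0, an L position)
n=32: L (options 16(W), 24(W), 28(W), 30(W), 31(W) are all W)
n=33: W (go to 32, an L position)
From 33, the L positions reachable in one move are: 32.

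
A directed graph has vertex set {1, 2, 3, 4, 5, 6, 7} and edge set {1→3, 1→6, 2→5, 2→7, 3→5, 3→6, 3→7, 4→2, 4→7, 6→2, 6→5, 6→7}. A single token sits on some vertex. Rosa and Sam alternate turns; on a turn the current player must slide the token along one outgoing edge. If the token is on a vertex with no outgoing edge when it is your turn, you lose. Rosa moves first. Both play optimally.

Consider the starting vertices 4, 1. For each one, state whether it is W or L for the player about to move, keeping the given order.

4: W, 1: L

Compute win/loss labels from the base case upward. A position with no move is L. Any other position is W if it can reach an L in one move, else L.
Every edge goes from a vertex to one that appears earlier in the order 5, 7, 2, 6, 3, 4, 1, so processing vertices in that order labels each vertex after all of its successors.
5: no outgoing edge → L
7: no outgoing edge → L
2: can move to 7, which is L ⇒ W
6: can move to 7, which is L ⇒ W
3: can move to 7, which is L ⇒ W
4: can move to 7, which is L ⇒ W
1: moves to 3(W), 6(W); every one is W ⇒ L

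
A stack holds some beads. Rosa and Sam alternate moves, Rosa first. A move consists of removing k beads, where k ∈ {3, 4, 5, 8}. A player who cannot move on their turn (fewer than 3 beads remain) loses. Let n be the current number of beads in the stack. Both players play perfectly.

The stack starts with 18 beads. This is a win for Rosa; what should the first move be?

Remove 5, leaving 13.

Compute win/loss labels from the base case upward. A position with no move is L. Any other position is W if it can reach an L in one move, else L.
n=0: no move → L
n=1: no move → L
n=2: no move → L
n=3: →0(L), so W
n=4: →1(L), so W
n=5: →2(L), so W
n=6: →2(L), so W
n=7: →2(L), so W
n=8: →0(L), so W
n=9: →1(L), so W
n=10: →2(L), so W
n=11: →8(W), 7(W), 6(W), 3(W) — all W, so L
n=12: →9(W), 8(W), 7(W), 4(W) — all W, so L
n=13: →10(W), 9(W), 8(W), 5(W) — all W, so L
n=14: →11(L), so W
n=15: →12(L), so W
n=16: →13(L), so W
n=17: →13(L), so W
n=18: →13(L), so W
From 18, the L positions reachable in one move are: 13.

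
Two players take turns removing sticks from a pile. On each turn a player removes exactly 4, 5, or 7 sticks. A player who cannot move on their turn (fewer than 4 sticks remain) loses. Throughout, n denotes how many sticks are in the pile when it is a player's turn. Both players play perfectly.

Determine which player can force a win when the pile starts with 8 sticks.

Use the standard recursion: the mover loses at a terminal position; elsewhere, the mover wins exactly when some move hands the opponent an L position.
n=0: no move → L
n=1: no move → L
n=2: no move → L
n=3: no move → L
n=4: W (go to 0, an L position)
n=5: W (go to 1, an L position)
n=6: W (go to 2, an L position)
n=7: W (go to 3, an L position)
n=8: W (go to 3, an L position)
From 8 the player to move can remove 5, leaving 3, reaching an L position.

The first player wins.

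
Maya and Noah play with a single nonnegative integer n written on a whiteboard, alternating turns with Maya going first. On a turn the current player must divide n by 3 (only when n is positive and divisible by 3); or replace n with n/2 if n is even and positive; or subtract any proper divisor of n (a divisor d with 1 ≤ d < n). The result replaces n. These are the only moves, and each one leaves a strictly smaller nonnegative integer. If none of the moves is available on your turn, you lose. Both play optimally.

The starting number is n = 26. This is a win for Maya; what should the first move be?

Label each position W (a win for the player to move) or L (a loss). A position with no legal move is L; any other position is W exactly when some move reaches an L, and L when every move reaches a W.
n=0: no move → L
n=1: no move → L
n=2: →1(L), so W
n=3: →1(L), so W
n=4: →2(W), 3(W) — all W, so L
n=5: →4(L), so W
n=6: →4(L), so W
n=7: →6(W) only, which is W, so L
n=8: →4(L), so W
n=9: →3(W), 6(W), 8(W) — all W, so L
n=10: →9(L), so W
n=11: →10(W) only, which is W, so L
n=12: →4(L), so W
n=13: →12(W) only, which is W, so L
n=14: →7(L), so W
n=15: →5(W), 10(W), 12(W), 14(W) — all W, so L
n=16: →15(L), so W
n=17: →16(W) only, which is W, so L
n=18: →9(L), so W
n=19: →18(W) only, which is W, so L
n=20: →15(L), so W
n=21: →7(L), so W
n=22: →11(L), so W
n=23: →22(W) only, which is W, so L
n=24: →23(L), so W
n=25: →20(W), 24(W) — all W, so L
n=26: →13(L), so W
From 26, the L positions reachable in one move are: 13, 25. Any move reaching one of these is winning.

Move to 13.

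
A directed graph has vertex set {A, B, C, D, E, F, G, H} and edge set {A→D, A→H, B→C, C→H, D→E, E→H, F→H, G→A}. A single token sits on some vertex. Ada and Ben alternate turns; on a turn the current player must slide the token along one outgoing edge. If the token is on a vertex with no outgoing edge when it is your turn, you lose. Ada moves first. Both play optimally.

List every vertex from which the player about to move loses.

B, D, G, H

Positions with no move are L. A position that does have a move is losing for the player to move precisely when every available move leads to a winning position for the opponent. Fill in the labels:
Every edge goes from a vertex to one that appears earlier in the order H, E, D, C, A, F, G, B, so processing vertices in that order labels each vertex after all of its successors.
H: no outgoing edge → L
E: can move to H, which is L ⇒ W
D: the only move is to E(W), a W ⇒ L
C: can move to H, which is L ⇒ W
A: can move to D, which is L ⇒ W
F: can move to H, which is L ⇒ W
G: the only move is to A(W), a W ⇒ L
B: the only move is to C(W), a W ⇒ L
The losing starting vertices are exactly the entries labelled L in this table (4 of them).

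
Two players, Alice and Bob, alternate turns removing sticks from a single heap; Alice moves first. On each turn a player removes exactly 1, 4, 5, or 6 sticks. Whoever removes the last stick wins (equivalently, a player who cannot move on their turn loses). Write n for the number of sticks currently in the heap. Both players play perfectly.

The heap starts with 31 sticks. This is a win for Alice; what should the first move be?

Compute win/loss labels from the base case upward. A position with no move is L. Any other position is W if it can reach an L in one move, else L.
n=0: no move → L
n=1: reaches L-position 0 → W
n=2: only reaches 1(W), which is W → L
n=3: reaches L-position 2 → W
n=4: reaches L-position 0 → W
n=5: reaches L-position 0 → W
n=6: reaches L-position 2 → W
n=7: reaches L-position 2 → W
n=8: reaches L-position 2 → W
n=9: only reaches 8(W), 5(W), 4(W), 3(W), all W → L
n=10: reaches L-position 9 → W
n=11: only reaches 10(W), 7(W), 6(W), 5(W), all W → L
n=12: reaches L-position 11 → W
n=13: reaches L-position 9 → W
n=14: reaches L-position 9 → W
n=15: reaches L-position 11 → W
n=16: reaches L-position 11 → W
n=17: reaches L-position 11 → W
n=18: only reaches 17(W), 14(W), 13(W), 12(W), all W → L
n=19: reaches L-position 18 → W
n=20: only reaches 19(W), 16(W), 15(W), 14(W), all W → L
n=21: reaches L-position 20 → W
n=22: reaches L-position 18 → W
n=23: reaches L-position 18 → W
n=24: reaches L-position 20 → W
n=25: reaches L-position 20 → W
n=26: reaches L-position 20 → W
n=27: only reaches 26(W), 23(W), 22(W), 21(W), all W → L
n=28: reaches L-position 27 → W
n=29: only reaches 28(W), 25(W), 24(W), 23(W), all W → L
n=30: reaches L-position 29 → W
n=31: reaches L-position 27 → W
From 31, the L positions reachable in one move are: 27.

Remove 4, leaving 27.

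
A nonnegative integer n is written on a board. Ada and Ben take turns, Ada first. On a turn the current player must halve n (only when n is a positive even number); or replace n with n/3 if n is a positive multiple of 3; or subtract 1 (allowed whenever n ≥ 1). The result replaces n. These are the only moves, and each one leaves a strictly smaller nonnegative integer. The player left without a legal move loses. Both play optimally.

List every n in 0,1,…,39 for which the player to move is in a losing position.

Label each position W (a win for the player to move) or L (a loss). A position with no legal move is L; any other position is W exactly when some move reaches an L, and L when every move reaches a W.
n=0: no move → L
n=1: can move to 0, which is L ⇒ W
n=2: the only move is to 1(W), a W ⇒ L
n=3: can move to 2, which is L ⇒ W
n=4: can move to 2, which is L ⇒ W
n=5: the only move is to 4(W), a W ⇒ L
n=6: can move to 2, which is L ⇒ W
n=7: the only move is to 6(W), a W ⇒ L
n=8: can move to 7, which is L ⇒ W
n=9: moves to 3(W), 8(W); every one is W ⇒ L
n=10: can move to 5, which is L ⇒ W
n=11: the only move is to 10(W), a W ⇒ L
n=12: can move to 11, which is L ⇒ W
n=13: the only move is to 12(W), a W ⇒ L
n=14: can move to 7, which is L ⇒ W
n=15: can move to 5, which is L ⇒ W
n=16: moves to 8(W), 15(W); every one is W ⇒ L
n=17: can move to 16, which is L ⇒ W
n=18: can move to 9, which is L ⇒ W
n=19: the only move is to 18(W), a W ⇒ L
n=20: can move to 19, which is L ⇒ W
n=21: can move to 7, which is L ⇒ W
n=22: can move to 11, which is L ⇒ W
n=23: the only move is to 22(W), a W ⇒ L
n=24: can move to 23, which is L ⇒ W
n=25: the only move is to 24(W), a W ⇒ L
n=26: can move to 13, which is L ⇒ W
n=27: can move to 9, which is L ⇒ W
n=28: moves to 14(W), 27(W); every one is W ⇒ L
n=29: can move to 28, which is L ⇒ W
n=30: moves to 10(W), 15(W), 29(W); every one is W ⇒ L
n=31: can move to 30, which is L ⇒ W
n=32: can move to 16, which is L ⇒ W
n=33: can move to 11, which is L ⇒ W
n=34: moves to 17(W), 33(W); every one is W ⇒ L
n=35: can move to 34, which is L ⇒ W
n=36: moves to 12(W), 18(W), 35(W); every one is W ⇒ L
n=37: can move to 36, which is L ⇒ W
n=38: can move to 19, which is L ⇒ W
n=39: can move to 13, which is L ⇒ W
The losing starting values of n are exactly the entries labelled L in this table (15 of them).

0, 2, 5, 7, 9, 11, 13, 16, 19, 23, 25, 28, 30, 34, 36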